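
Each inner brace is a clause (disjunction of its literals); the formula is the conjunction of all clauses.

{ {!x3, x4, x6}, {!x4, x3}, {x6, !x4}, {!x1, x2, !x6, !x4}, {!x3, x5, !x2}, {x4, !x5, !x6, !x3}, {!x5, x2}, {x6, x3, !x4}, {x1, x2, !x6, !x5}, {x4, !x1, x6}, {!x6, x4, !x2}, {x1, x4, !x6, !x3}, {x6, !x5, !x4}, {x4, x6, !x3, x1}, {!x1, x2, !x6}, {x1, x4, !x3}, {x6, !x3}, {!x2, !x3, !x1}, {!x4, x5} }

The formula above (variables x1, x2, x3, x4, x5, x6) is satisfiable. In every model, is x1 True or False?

False

Suppose x1 = true.
Case x4 = false:
The clause (x6) is unit, so x6 = true.
The clause (!x2) is unit, so x2 = false.
That conflicts with the unit clause (x2).
So x4 must be the other value — set x4 = true.
The clause (x3) is unit, so x3 = true.
The clause (x6) is unit, so x6 = true.
The clause (x2) is unit, so x2 = true.
That conflicts with the unit clause (!x2).
Both values of x4 lead to a conflict.
So every satisfying assignment has x1 = False.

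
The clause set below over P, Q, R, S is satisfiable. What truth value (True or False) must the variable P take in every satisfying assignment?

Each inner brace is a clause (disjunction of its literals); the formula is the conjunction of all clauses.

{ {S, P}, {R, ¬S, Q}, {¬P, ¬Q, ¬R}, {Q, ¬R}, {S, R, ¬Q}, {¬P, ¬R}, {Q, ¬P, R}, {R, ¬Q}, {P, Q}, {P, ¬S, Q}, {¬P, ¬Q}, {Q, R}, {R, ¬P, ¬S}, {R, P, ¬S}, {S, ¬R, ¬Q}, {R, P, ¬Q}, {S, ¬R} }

Suppose P = True.
From the singleton clause (¬R), R = False.
From the singleton clause (Q), Q = True.
Now (¬Q) is unsatisfied and unit — conflict.
So every satisfying assignment has P = False.

False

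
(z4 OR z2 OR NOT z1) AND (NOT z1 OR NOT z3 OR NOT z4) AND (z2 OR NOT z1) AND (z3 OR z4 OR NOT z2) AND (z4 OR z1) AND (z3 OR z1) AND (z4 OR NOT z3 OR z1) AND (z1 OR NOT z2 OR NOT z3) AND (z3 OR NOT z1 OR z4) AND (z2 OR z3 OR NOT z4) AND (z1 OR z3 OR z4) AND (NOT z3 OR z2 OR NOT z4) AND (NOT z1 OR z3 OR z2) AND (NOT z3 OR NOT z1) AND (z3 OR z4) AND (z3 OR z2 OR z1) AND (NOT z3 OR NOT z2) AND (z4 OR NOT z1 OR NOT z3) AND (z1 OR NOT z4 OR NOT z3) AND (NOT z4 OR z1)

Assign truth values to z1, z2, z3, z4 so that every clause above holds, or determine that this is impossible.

Try z2 = true.
Unit clause (NOT z3) forces z3 = false.
Unit clause (z4) forces z4 = true.
Unit clause (z1) forces z1 = true.
This assignment satisfies each clause.

z1 ↦ true; z2 ↦ true; z3 ↦ false; z4 ↦ true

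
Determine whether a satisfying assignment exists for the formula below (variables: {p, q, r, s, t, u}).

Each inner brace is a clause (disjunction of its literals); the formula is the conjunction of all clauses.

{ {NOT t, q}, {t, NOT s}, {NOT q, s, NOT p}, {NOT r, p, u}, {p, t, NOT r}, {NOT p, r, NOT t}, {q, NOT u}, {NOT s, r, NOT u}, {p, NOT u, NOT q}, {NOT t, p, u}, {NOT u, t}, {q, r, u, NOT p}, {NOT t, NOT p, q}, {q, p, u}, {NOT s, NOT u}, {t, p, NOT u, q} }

Yes

Branch on t: set t = false.
(NOT s) alone gives s = false.
(NOT u) alone gives u = false.
Branch on q: set q = false.
(p) alone gives p = true.
(r) alone gives r = true.
All clauses are satisfied.
A satisfying assignment: p=true; q=false; r=true; s=false; t=false; u=false.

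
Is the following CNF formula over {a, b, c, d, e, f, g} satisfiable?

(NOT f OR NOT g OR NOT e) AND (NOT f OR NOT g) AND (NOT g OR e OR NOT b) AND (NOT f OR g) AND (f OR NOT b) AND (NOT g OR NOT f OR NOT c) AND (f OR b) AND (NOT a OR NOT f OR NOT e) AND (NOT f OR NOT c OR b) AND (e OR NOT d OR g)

Suppose f = false.
The clause (NOT b) is unit, so b = false.
But (b) is also a unit clause — contradiction.
Backtrack on f: now try f = true.
The clause (NOT g) is unit, so g = false.
But (g) is also a unit clause — contradiction.
Either choice for f ends in contradiction.
No assignment satisfies every clause.

No, unsatisfiable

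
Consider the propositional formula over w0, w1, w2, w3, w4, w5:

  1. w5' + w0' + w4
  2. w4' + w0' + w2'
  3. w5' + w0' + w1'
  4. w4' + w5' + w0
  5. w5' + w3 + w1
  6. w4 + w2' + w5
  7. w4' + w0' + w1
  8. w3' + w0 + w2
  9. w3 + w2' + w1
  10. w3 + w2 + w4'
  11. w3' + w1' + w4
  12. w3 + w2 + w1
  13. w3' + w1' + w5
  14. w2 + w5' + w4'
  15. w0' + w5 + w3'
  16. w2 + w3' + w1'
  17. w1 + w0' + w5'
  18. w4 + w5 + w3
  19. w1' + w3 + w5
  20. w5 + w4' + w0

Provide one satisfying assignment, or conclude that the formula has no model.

w0 ↦ 0; w1 ↦ 0; w2 ↦ 1; w3 ↦ 1; w4 ↦ 0; w5 ↦ 1

Case w5 = 1:
Case w0 = 0:
(w4') alone gives w4 = 0.
Case w3 = 1:
(w2) alone gives w2 = 1.
(w1') alone gives w1 = 0.
Every clause now holds.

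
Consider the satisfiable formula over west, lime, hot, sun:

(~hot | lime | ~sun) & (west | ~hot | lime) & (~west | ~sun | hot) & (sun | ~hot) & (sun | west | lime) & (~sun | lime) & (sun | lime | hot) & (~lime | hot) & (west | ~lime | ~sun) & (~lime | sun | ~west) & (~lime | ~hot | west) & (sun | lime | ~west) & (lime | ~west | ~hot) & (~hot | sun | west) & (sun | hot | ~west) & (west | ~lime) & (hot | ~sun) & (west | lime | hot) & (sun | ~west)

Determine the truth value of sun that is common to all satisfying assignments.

True

Suppose sun = 0.
Unit clause (~hot) forces hot = 0.
Unit clause (lime) forces lime = 1.
Now (~lime) is unsatisfied and unit — conflict.
So every satisfying assignment has sun = True.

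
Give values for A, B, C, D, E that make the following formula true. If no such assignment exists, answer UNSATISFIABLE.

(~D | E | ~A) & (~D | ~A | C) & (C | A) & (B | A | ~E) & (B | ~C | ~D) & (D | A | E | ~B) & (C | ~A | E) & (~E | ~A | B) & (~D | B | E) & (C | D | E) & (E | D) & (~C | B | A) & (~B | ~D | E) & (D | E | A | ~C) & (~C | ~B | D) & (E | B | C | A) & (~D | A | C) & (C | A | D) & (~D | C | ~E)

Branch on C: set C = 1.
Branch on B: set B = 1.
From the singleton clause (D), D = 1.
From the singleton clause (E), E = 1.
No clause remains; A is free.

A: 0,  B: 1,  C: 1,  D: 1,  E: 1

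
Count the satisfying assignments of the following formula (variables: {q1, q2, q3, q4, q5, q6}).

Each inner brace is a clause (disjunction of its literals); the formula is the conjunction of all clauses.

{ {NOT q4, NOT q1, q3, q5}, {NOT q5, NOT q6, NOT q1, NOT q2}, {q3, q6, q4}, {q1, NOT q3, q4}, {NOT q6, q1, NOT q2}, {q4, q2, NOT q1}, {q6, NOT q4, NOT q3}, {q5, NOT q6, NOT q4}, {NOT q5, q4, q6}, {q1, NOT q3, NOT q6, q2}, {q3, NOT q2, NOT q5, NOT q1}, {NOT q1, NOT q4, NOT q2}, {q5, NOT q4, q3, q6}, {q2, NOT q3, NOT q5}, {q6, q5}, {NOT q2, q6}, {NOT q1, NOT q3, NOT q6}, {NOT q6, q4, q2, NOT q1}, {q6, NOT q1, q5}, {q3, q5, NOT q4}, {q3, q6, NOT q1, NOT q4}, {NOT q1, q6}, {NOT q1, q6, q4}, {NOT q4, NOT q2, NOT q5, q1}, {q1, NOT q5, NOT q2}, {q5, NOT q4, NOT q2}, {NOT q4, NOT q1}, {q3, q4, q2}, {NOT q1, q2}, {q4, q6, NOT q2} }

3

There are 2^6 = 64 truth assignments over (q1, q2, q3, q4, q5, q6).
Split on q5. With q5 = true, the clauses containing q5 are satisfied and NOT q5 drops from the rest; 2 of the 2^5 = 32 assignments to the other variables satisfy what remains.
With q5 = false, by the same count on the reduced clause set, 1 assignment works.
(One model: q1=F, q2=F, q3=F, q4=T, q5=T, q6=F.)
Total: 2 + 1 = 3.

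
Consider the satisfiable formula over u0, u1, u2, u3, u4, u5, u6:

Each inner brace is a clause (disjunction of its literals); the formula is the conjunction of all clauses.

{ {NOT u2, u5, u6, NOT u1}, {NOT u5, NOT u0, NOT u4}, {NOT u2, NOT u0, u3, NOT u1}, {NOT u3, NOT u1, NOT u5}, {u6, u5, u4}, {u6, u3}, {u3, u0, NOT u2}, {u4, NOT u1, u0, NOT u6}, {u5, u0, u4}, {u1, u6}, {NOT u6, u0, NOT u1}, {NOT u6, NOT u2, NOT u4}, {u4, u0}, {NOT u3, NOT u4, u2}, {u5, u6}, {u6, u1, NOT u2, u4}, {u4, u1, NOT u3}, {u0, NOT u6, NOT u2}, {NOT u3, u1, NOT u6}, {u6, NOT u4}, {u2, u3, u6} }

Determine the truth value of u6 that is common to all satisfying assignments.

Suppose u6 = false.
Unit clause (u3) forces u3 = true.
Unit clause (u1) forces u1 = true.
Unit clause (NOT u5) forces u5 = false.
That conflicts with the unit clause (u5).
So every satisfying assignment has u6 = True.

True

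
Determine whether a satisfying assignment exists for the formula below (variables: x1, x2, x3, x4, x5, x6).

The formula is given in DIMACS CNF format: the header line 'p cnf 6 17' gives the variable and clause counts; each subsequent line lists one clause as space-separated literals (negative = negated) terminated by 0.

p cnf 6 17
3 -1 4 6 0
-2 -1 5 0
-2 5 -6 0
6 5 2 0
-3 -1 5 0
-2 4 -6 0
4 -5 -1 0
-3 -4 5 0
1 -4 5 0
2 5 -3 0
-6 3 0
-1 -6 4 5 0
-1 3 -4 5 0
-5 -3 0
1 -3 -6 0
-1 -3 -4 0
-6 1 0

Suppose x6 = False.
Suppose x5 = True.
From the singleton clause (¬x3), x3 = False.
Suppose x1 = True.
From the singleton clause (x4), x4 = True.
No clause remains; x2 is free.
A satisfying assignment: x1 ↦ True, x2 ↦ False, x3 ↦ False, x4 ↦ True, x5 ↦ True, x6 ↦ False.

Yes, satisfiable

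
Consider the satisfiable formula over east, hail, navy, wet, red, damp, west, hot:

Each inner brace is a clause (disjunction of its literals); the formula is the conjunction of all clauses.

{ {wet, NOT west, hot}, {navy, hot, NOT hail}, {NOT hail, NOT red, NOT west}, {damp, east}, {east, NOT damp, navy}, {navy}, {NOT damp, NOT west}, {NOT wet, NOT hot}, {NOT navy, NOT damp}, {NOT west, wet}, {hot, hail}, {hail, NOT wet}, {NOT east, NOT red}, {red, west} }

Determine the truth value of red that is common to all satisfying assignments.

Suppose red = true.
From the singleton clause (navy), navy = true.
From the singleton clause (NOT damp), damp = false.
From the singleton clause (east), east = true.
Now (NOT east) is unsatisfied and unit — conflict.
So every satisfying assignment has red = False.

False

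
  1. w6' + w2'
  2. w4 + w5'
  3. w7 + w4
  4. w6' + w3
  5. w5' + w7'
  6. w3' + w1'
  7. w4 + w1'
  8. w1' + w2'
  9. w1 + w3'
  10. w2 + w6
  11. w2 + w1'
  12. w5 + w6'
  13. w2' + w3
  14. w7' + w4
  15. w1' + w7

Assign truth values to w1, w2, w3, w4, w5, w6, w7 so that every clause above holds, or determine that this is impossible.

UNSATISFIABLE

Branch on w6: set w6 = 0.
From the singleton clause (w2), w2 = 1.
From the singleton clause (w1'), w1 = 0.
From the singleton clause (w3'), w3 = 0.
That conflicts with the unit clause (w3).
Backtrack on w6: now try w6 = 1.
From the singleton clause (w2'), w2 = 0.
From the singleton clause (w3), w3 = 1.
From the singleton clause (w1'), w1 = 0.
That conflicts with the unit clause (w1).
Either choice for w6 ends in contradiction.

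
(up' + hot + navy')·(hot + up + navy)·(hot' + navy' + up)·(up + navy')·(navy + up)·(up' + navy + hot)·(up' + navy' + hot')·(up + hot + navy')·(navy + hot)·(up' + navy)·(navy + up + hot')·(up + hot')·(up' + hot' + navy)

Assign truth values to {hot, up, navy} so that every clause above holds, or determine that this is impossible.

UNSATISFIABLE

Branch on up: set up = 1.
From the singleton clause (navy), navy = 1.
From the singleton clause (hot), hot = 1.
Now (hot') is unsatisfied and unit — conflict.
So up must be the other value — set up = 0.
From the singleton clause (navy'), navy = 0.
Now (navy) is unsatisfied and unit — conflict.
Either choice for up ends in contradiction.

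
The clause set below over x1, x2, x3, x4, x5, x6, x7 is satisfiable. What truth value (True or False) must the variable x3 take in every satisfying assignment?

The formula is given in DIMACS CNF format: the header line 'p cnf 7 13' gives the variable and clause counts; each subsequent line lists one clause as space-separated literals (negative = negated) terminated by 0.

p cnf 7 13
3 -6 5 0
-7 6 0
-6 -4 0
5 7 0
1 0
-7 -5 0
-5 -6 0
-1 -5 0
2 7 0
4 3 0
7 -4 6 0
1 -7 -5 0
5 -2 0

Suppose x3 = False.
The clause (x1) is unit, so x1 = True.
The clause (¬x5) is unit, so x5 = False.
The clause (¬x6) is unit, so x6 = False.
The clause (¬x7) is unit, so x7 = False.
But (x7) is also a unit clause — contradiction.
So every satisfying assignment has x3 = True.

True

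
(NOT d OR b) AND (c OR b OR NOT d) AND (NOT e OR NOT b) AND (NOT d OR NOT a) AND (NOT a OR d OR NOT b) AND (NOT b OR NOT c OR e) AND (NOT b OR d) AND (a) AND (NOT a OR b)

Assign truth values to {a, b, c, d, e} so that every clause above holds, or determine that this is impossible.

UNSATISFIABLE

Unit clause (a) forces a = true.
Unit clause (NOT d) forces d = false.
Unit clause (NOT b) forces b = false.
But (b) is also a unit clause — contradiction.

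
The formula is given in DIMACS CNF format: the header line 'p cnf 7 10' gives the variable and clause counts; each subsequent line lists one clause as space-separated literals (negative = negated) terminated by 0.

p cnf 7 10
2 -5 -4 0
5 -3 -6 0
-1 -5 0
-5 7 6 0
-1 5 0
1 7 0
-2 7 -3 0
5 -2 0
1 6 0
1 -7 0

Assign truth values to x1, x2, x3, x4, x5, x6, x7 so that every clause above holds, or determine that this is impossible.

UNSATISFIABLE

Suppose x1 = False.
The clause (x7) is unit, so x7 = True.
That conflicts with the unit clause (¬x7).
Undo x1 and try x1 = True.
The clause (¬x5) is unit, so x5 = False.
That conflicts with the unit clause (x5).
Either choice for x1 ends in contradiction.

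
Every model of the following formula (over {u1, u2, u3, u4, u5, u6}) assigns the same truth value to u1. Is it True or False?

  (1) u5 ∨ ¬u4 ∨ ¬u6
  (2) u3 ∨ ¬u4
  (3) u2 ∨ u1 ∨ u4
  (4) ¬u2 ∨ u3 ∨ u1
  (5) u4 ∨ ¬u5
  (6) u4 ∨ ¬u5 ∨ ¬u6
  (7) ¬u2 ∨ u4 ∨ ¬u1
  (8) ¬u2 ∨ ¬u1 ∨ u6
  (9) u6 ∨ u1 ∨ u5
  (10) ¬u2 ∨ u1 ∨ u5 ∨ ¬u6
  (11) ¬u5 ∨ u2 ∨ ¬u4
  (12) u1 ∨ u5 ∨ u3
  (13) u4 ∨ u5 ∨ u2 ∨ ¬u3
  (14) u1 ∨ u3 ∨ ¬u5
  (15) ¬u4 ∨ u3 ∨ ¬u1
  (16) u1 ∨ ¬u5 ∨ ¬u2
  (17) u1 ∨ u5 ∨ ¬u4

True

Suppose u1 = False.
Case u3 = True:
Case u2 = True:
Unit clause (¬u5) forces u5 = False.
Unit clause (u6) forces u6 = True.
Now (¬u6) is unsatisfied and unit — conflict.
Backtrack on u2: now try u2 = False.
Unit clause (u4) forces u4 = True.
Unit clause (¬u5) forces u5 = False.
Now (u5) is unsatisfied and unit — conflict.
Both values of u2 lead to a conflict.
Backtrack on u3: now try u3 = False.
Unit clause (¬u4) forces u4 = False.
Unit clause (u2) forces u2 = True.
Now (¬u2) is unsatisfied and unit — conflict.
Both values of u3 lead to a conflict.
So every satisfying assignment has u1 = True.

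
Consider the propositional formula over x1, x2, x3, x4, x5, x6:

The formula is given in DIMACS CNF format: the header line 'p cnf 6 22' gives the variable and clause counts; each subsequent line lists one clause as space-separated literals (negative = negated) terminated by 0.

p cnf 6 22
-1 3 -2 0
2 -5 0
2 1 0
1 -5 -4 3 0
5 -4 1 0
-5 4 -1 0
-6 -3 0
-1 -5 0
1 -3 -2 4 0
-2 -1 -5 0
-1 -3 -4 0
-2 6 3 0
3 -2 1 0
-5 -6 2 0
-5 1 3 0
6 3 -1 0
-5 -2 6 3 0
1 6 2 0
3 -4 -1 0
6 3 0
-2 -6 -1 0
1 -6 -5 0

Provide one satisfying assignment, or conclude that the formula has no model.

Try x2 = True.
Try x1 = False.
(x3) alone gives x3 = True.
(¬x6) alone gives x6 = False.
(x4) alone gives x4 = True.
(x5) alone gives x5 = True.
Every clause now holds.

x1 ↦ False, x2 ↦ True, x3 ↦ True, x4 ↦ True, x5 ↦ True, x6 ↦ False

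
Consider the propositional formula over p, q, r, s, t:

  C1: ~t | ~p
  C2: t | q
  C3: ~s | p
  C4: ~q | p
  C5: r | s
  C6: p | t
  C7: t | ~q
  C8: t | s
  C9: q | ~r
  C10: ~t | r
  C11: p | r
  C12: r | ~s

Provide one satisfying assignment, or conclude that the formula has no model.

UNSATISFIABLE

Branch on t: set t = 0.
The clause (q) is unit, so q = 1.
Now (~q) is unsatisfied and unit — conflict.
That branch fails; take t = 1 instead.
The clause (~p) is unit, so p = 0.
The clause (~s) is unit, so s = 0.
The clause (~q) is unit, so q = 0.
The clause (r) is unit, so r = 1.
Now (~r) is unsatisfied and unit — conflict.
Either choice for t ends in contradiction.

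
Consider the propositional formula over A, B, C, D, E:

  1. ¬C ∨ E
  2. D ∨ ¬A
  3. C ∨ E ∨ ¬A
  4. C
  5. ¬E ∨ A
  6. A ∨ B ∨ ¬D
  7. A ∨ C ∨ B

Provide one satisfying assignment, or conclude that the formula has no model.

From the singleton clause (C), C = True.
From the singleton clause (E), E = True.
From the singleton clause (A), A = True.
From the singleton clause (D), D = True.
All clauses hold; B can take either value.

A: True, B: True, C: True, D: True, E: True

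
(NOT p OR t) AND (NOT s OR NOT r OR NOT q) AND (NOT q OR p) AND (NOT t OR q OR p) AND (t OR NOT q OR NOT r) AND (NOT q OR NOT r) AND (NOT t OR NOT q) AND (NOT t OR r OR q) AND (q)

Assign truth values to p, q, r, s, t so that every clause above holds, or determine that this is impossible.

The clause (q) is unit, so q = true.
The clause (p) is unit, so p = true.
The clause (t) is unit, so t = true.
Now (NOT t) is unsatisfied and unit — conflict.

UNSATISFIABLE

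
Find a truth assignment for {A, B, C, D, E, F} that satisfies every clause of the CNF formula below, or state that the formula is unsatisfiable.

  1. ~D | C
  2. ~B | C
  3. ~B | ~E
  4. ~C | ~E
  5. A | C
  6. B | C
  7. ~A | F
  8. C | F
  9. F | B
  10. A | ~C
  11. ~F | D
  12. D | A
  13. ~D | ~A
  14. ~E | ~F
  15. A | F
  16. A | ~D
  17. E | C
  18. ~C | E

UNSATISFIABLE

Case D = 0:
(~F) alone gives F = 0.
(~A) alone gives A = 0.
But (A) is also a unit clause — contradiction.
Undo D and try D = 1.
(C) alone gives C = 1.
(~E) alone gives E = 0.
But (E) is also a unit clause — contradiction.
Neither D = 1 nor D = 0 works.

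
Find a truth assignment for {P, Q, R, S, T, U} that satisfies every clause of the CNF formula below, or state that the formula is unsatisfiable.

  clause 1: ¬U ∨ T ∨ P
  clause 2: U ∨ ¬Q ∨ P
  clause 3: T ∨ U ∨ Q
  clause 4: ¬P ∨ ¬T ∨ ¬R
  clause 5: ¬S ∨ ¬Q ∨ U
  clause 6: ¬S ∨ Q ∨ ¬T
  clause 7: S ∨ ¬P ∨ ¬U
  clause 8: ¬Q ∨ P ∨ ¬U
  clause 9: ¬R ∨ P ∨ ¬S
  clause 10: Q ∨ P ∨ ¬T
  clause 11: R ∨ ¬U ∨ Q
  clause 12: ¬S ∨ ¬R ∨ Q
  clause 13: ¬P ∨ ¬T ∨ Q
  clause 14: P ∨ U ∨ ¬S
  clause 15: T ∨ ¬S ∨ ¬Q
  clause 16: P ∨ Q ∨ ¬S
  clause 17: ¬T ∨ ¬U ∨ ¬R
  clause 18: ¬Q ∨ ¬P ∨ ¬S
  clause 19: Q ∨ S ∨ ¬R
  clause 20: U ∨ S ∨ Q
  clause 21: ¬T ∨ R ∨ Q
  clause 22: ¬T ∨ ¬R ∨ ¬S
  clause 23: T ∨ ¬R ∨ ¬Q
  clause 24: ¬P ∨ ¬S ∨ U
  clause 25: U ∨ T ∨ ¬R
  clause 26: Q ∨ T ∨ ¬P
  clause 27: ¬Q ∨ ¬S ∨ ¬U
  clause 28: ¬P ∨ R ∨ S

UNSATISFIABLE

Try U = False.
Try Q = False.
(T) alone gives T = True.
(¬S) alone gives S = False.
But (S) is also a unit clause — contradiction.
That branch fails; take Q = True instead.
(P) alone gives P = True.
(¬S) alone gives S = False.
(R) alone gives R = True.
(¬T) alone gives T = False.
But (T) is also a unit clause — contradiction.
Either choice for Q ends in contradiction.
That branch fails; take U = True instead.
Try T = True.
(¬R) alone gives R = False.
(Q) alone gives Q = True.
(P) alone gives P = True.
(S) alone gives S = True.
But (¬S) is also a unit clause — contradiction.
That branch fails; take T = False instead.
(P) alone gives P = True.
(S) alone gives S = True.
(¬Q) alone gives Q = False.
But (Q) is also a unit clause — contradiction.
Either choice for T ends in contradiction.
Either choice for U ends in contradiction.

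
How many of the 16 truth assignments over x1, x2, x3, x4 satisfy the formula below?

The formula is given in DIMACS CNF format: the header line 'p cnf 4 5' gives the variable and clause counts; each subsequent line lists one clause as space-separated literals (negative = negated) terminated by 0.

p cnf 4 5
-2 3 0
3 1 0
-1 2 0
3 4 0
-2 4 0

4

There are 2^4 = 16 truth assignments over (x1, x2, x3, x4).
Split on x1. With x1 = True, the clauses containing x1 are satisfied and ¬x1 drops from the rest; 1 of the 2^3 = 8 assignments to the other variables satisfy what remains.
With x1 = False, by the same count on the reduced clause set, 3 assignments work.
Total: 1 + 3 = 4.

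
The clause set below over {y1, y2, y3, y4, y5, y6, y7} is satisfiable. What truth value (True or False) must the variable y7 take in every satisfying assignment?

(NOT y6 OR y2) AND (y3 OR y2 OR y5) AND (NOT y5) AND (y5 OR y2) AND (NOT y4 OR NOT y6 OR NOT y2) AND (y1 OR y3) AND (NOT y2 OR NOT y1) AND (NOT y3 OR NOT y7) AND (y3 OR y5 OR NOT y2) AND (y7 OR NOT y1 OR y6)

False

Suppose y7 = true.
(NOT y5) alone gives y5 = false.
(y2) alone gives y2 = true.
(NOT y1) alone gives y1 = false.
(y3) alone gives y3 = true.
But (NOT y3) is also a unit clause — contradiction.
So every satisfying assignment has y7 = False.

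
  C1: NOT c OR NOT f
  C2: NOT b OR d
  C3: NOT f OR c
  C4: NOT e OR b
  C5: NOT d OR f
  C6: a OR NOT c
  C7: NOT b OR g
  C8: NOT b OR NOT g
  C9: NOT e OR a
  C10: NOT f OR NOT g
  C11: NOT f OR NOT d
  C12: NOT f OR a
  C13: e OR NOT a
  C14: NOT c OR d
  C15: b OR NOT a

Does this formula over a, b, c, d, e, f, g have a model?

Try c = false.
The clause (NOT f) is unit, so f = false.
The clause (NOT d) is unit, so d = false.
The clause (NOT b) is unit, so b = false.
The clause (NOT e) is unit, so e = false.
The clause (NOT a) is unit, so a = false.
No clause remains; g is free.
A satisfying assignment: a ↦ false; b ↦ false; c ↦ false; d ↦ false; e ↦ false; f ↦ false; g ↦ true.

Yes, satisfiable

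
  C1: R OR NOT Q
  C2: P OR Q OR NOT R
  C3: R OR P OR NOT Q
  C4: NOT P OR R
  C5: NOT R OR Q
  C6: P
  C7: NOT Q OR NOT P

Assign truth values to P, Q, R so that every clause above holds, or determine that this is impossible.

UNSATISFIABLE

(P) alone gives P = true.
(R) alone gives R = true.
(Q) alone gives Q = true.
But (NOT Q) is also a unit clause — contradiction.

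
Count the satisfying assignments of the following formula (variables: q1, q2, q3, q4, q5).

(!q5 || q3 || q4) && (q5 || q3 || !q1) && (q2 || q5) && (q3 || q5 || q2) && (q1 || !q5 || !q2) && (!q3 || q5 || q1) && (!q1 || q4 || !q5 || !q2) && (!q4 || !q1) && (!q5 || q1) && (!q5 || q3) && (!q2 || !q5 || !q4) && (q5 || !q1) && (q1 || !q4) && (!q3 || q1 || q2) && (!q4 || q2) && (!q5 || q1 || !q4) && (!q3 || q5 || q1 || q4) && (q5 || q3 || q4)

1

There are 2^5 = 32 truth assignments over (q1, q2, q3, q4, q5).
Split on q5. With q5 = true, the clauses containing q5 are satisfied and !q5 drops from the rest; 1 of the 2^4 = 16 assignments to the other variables satisfy what remains.
With q5 = false, by the same count on the reduced clause set, 0 assignments work.
Total: 1 + 0 = 1.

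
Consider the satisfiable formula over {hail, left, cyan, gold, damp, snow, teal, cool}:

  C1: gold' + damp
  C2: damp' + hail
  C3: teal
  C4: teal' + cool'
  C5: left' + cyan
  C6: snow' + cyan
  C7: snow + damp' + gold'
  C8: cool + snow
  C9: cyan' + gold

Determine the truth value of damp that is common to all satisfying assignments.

True

Suppose damp = 0.
The clause (gold') is unit, so gold = 0.
The clause (teal) is unit, so teal = 1.
The clause (cool') is unit, so cool = 0.
The clause (snow) is unit, so snow = 1.
The clause (cyan) is unit, so cyan = 1.
But (cyan') is also a unit clause — contradiction.
So every satisfying assignment has damp = True.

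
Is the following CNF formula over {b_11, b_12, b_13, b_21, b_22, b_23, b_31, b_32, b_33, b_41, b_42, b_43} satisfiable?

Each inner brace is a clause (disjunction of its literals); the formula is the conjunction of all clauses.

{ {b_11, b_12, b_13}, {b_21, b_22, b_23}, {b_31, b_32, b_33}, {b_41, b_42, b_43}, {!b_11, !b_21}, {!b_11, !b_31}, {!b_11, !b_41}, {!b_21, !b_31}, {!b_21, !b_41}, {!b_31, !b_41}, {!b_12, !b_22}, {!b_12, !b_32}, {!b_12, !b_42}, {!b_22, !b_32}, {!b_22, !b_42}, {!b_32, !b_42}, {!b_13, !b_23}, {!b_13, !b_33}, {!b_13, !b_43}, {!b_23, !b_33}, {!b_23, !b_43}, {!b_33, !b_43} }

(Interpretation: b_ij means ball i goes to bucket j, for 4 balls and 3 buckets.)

Suppose b_11 = false.
Suppose b_12 = true.
The clause (!b_22) is unit, so b_22 = false.
The clause (!b_32) is unit, so b_32 = false.
The clause (!b_42) is unit, so b_42 = false.
Suppose b_21 = true.
The clause (!b_31) is unit, so b_31 = false.
The clause (b_33) is unit, so b_33 = true.
The clause (!b_41) is unit, so b_41 = false.
The clause (b_43) is unit, so b_43 = true.
Now (!b_43) is unsatisfied and unit — conflict.
So b_21 must be the other value — set b_21 = false.
The clause (b_23) is unit, so b_23 = true.
The clause (!b_13) is unit, so b_13 = false.
The clause (!b_33) is unit, so b_33 = false.
The clause (b_31) is unit, so b_31 = true.
The clause (!b_41) is unit, so b_41 = false.
The clause (b_43) is unit, so b_43 = true.
Now (!b_43) is unsatisfied and unit — conflict.
Both values of b_21 lead to a conflict.
So b_12 must be the other value — set b_12 = false.
The clause (b_13) is unit, so b_13 = true.
The clause (!b_23) is unit, so b_23 = false.
The clause (!b_33) is unit, so b_33 = false.
The clause (!b_43) is unit, so b_43 = false.
Suppose b_21 = true.
The clause (!b_31) is unit, so b_31 = false.
The clause (b_32) is unit, so b_32 = true.
The clause (!b_41) is unit, so b_41 = false.
The clause (b_42) is unit, so b_42 = true.
Now (!b_42) is unsatisfied and unit — conflict.
So b_21 must be the other value — set b_21 = false.
The clause (b_22) is unit, so b_22 = true.
The clause (!b_32) is unit, so b_32 = false.
The clause (b_31) is unit, so b_31 = true.
The clause (!b_41) is unit, so b_41 = false.
The clause (b_42) is unit, so b_42 = true.
Now (!b_42) is unsatisfied and unit — conflict.
Both values of b_21 lead to a conflict.
Both values of b_12 lead to a conflict.
So b_11 must be the other value — set b_11 = true.
The clause (!b_21) is unit, so b_21 = false.
The clause (!b_31) is unit, so b_31 = false.
The clause (!b_41) is unit, so b_41 = false.
Suppose b_22 = true.
The clause (!b_12) is unit, so b_12 = false.
The clause (!b_32) is unit, so b_32 = false.
The clause (b_33) is unit, so b_33 = true.
The clause (!b_42) is unit, so b_42 = false.
The clause (b_43) is unit, so b_43 = true.
Now (!b_43) is unsatisfied and unit — conflict.
So b_22 must be the other value — set b_22 = false.
The clause (b_23) is unit, so b_23 = true.
The clause (!b_13) is unit, so b_13 = false.
The clause (!b_33) is unit, so b_33 = false.
The clause (b_32) is unit, so b_32 = true.
The clause (!b_12) is unit, so b_12 = false.
The clause (!b_42) is unit, so b_42 = false.
The clause (b_43) is unit, so b_43 = true.
Now (!b_43) is unsatisfied and unit — conflict.
Both values of b_22 lead to a conflict.
Both values of b_11 lead to a conflict.
No assignment satisfies every clause.

Unsatisfiable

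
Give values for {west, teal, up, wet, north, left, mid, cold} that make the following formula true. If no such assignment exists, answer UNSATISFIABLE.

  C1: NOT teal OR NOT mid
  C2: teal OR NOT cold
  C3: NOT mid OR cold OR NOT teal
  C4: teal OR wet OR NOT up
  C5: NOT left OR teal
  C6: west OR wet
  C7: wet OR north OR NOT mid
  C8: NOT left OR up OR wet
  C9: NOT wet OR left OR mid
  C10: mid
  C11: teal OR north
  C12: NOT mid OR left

(mid) alone gives mid = true.
(NOT teal) alone gives teal = false.
(NOT cold) alone gives cold = false.
(NOT left) alone gives left = false.
But (left) is also a unit clause — contradiction.

UNSATISFIABLE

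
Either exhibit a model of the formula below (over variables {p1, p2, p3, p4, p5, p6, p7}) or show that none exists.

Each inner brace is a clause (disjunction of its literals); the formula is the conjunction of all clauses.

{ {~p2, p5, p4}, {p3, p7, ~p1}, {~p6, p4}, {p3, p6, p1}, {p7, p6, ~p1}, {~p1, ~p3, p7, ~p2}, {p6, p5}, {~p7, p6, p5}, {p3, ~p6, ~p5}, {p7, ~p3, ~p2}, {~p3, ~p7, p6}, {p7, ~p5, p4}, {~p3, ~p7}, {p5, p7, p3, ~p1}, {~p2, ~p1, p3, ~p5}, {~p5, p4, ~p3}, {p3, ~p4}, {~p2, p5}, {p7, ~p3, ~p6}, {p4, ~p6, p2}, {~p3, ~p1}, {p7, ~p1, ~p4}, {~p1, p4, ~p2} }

p1 ↦ 0; p2 ↦ 0; p3 ↦ 1; p4 ↦ 1; p5 ↦ 1; p6 ↦ 0; p7 ↦ 0

Try p6 = 0.
The clause (p5) is unit, so p5 = 1.
Try p3 = 1.
The clause (~p7) is unit, so p7 = 0.
The clause (~p1) is unit, so p1 = 0.
The clause (~p2) is unit, so p2 = 0.
The clause (p4) is unit, so p4 = 1.
All clauses are satisfied.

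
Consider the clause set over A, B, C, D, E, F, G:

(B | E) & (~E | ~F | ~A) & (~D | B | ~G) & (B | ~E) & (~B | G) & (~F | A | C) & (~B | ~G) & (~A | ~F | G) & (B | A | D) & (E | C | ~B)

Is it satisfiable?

Case B = 1:
Unit clause (G) forces G = 1.
That conflicts with the unit clause (~G).
That branch fails; take B = 0 instead.
Unit clause (E) forces E = 1.
That conflicts with the unit clause (~E).
Both values of B lead to a conflict.
No assignment satisfies every clause.

No, unsatisfiable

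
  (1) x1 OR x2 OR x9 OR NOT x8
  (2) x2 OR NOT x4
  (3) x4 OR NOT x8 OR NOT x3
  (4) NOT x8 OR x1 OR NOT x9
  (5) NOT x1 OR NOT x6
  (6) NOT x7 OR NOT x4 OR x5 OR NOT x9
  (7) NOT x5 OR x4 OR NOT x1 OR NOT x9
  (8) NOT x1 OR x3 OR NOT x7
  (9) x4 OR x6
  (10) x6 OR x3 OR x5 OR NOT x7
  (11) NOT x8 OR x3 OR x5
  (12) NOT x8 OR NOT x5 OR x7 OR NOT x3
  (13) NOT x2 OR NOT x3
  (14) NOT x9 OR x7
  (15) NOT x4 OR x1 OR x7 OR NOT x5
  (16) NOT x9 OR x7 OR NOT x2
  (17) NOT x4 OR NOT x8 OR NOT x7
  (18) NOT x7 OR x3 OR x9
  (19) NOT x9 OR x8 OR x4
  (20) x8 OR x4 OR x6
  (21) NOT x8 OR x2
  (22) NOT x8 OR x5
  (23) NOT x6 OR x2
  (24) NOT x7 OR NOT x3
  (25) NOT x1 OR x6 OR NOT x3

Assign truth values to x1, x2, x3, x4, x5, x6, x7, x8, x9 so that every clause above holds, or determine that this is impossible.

Case x2 = true:
The clause (NOT x3) is unit, so x3 = false.
Case x1 = true:
The clause (NOT x6) is unit, so x6 = false.
The clause (NOT x7) is unit, so x7 = false.
The clause (x4) is unit, so x4 = true.
The clause (NOT x9) is unit, so x9 = false.
Case x8 = false:
No clause remains; x5 is free.

x1 ↦ true, x2 ↦ true, x3 ↦ false, x4 ↦ true, x5 ↦ false, x6 ↦ false, x7 ↦ false, x8 ↦ false, x9 ↦ false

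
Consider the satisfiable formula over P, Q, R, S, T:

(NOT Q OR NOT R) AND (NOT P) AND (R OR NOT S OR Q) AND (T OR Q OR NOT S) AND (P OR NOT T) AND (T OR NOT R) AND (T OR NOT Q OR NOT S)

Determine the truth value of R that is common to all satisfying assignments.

Suppose R = true.
The clause (NOT Q) is unit, so Q = false.
The clause (NOT P) is unit, so P = false.
The clause (NOT T) is unit, so T = false.
Now (T) is unsatisfied and unit — conflict.
So every satisfying assignment has R = False.

False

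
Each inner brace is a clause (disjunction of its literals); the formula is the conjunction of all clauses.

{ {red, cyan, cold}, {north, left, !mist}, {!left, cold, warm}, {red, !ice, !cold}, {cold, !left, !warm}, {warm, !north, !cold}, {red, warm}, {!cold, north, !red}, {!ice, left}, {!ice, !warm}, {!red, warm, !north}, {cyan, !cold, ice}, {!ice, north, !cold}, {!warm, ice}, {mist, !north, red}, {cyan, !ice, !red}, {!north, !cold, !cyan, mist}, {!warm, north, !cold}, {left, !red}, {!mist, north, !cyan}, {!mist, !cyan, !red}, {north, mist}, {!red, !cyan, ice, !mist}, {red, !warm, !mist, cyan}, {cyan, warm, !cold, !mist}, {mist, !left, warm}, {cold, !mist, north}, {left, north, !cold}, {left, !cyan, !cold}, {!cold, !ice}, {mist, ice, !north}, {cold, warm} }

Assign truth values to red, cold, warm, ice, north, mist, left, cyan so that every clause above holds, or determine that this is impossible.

Suppose red = true.
From the singleton clause (left), left = true.
Suppose cold = true.
From the singleton clause (north), north = true.
From the singleton clause (warm), warm = true.
From the singleton clause (!ice), ice = false.
But (ice) is also a unit clause — contradiction.
So cold must be the other value — set cold = false.
From the singleton clause (warm), warm = true.
But (!warm) is also a unit clause — contradiction.
Both values of cold lead to a conflict.
So red must be the other value — set red = false.
From the singleton clause (warm), warm = true.
From the singleton clause (!ice), ice = false.
But (ice) is also a unit clause — contradiction.
Both values of red lead to a conflict.

UNSATISFIABLE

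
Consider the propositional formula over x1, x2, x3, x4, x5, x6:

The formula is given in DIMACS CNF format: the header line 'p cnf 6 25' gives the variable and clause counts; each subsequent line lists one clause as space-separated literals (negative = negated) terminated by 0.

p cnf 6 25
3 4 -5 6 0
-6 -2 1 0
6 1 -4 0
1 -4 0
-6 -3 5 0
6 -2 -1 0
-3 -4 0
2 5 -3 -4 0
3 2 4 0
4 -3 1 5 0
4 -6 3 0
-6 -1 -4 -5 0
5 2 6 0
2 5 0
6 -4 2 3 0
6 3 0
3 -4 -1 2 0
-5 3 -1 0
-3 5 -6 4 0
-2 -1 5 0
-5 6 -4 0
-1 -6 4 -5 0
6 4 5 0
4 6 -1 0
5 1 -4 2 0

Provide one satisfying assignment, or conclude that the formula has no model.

Case x1 = False:
Unit clause (¬x4) forces x4 = False.
Case x6 = False:
Unit clause (x3) forces x3 = True.
Unit clause (x5) forces x5 = True.
Every clause is now satisfied; x2 is unconstrained.

x1=False; x2=True; x3=True; x4=False; x5=True; x6=False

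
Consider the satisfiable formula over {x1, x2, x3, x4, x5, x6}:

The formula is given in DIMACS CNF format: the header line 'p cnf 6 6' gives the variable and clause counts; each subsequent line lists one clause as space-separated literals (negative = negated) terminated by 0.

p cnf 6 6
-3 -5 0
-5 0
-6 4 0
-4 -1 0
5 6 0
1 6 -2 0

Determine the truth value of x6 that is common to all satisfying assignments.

Suppose x6 = False.
(¬x5) alone gives x5 = False.
That conflicts with the unit clause (x5).
So every satisfying assignment has x6 = True.

True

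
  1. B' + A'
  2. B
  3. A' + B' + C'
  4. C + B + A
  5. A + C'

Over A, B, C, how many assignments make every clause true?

1

There are 2^3 = 8 truth assignments over (A, B, C).
Check each against the 5 clauses (columns in the order A, B, C):
  F F F  ✗ fails (B)
  F F T  ✗ fails (B)
  F T F  ✓ satisfies all
  F T T  ✗ fails (A + C')
  T F F  ✗ fails (B)
  T F T  ✗ fails (B)
  T T F  ✗ fails (B' + A')
  T T T  ✗ fails (B' + A')
1 of the 8 rows is a model.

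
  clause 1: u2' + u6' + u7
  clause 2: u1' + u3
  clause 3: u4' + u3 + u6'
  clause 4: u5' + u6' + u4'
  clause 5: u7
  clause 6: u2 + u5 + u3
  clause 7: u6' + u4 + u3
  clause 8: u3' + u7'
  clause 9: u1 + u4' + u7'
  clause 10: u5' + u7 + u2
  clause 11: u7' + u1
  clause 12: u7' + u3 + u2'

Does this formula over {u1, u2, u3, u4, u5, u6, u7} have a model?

The clause (u7) is unit, so u7 = 1.
The clause (u3') is unit, so u3 = 0.
The clause (u1') is unit, so u1 = 0.
But (u1) is also a unit clause — contradiction.
No assignment satisfies every clause.

Unsatisfiable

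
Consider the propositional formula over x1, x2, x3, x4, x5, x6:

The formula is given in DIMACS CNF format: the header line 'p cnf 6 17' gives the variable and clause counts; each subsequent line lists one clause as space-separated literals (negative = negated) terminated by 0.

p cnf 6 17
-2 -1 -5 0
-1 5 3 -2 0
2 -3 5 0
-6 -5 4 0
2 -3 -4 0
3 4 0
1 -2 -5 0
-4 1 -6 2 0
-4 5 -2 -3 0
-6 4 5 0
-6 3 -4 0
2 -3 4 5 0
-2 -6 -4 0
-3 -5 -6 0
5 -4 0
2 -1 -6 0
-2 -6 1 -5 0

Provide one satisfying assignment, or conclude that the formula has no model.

x1: False; x2: False; x3: True; x4: False; x5: True; x6: False

Case x3 = True:
Case x2 = False:
(x5) alone gives x5 = True.
(¬x4) alone gives x4 = False.
(¬x6) alone gives x6 = False.
All clauses hold; x1 can take either value.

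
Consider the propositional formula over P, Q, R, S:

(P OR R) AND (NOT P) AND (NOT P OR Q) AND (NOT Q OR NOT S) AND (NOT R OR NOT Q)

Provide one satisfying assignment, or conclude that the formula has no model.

P ↦ false, Q ↦ false, R ↦ true, S ↦ true

From the singleton clause (NOT P), P = false.
From the singleton clause (R), R = true.
From the singleton clause (NOT Q), Q = false.
No clause remains; S is free.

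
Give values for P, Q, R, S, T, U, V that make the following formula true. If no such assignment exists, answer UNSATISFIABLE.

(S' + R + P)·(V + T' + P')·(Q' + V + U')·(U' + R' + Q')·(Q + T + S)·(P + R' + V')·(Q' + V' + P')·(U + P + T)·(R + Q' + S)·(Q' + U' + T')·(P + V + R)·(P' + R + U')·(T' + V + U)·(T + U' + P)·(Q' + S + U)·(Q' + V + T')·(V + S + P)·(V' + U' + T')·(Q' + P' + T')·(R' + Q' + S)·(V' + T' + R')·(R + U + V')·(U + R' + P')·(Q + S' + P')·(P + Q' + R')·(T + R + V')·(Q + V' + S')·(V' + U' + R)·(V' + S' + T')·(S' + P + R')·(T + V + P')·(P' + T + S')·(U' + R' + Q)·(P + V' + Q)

UNSATISFIABLE

Try S = 0.
Try Q = 1.
Unit clause (R) forces R = 1.
Now (R') is unsatisfied and unit — conflict.
Backtrack on Q: now try Q = 0.
Unit clause (T) forces T = 1.
Try V = 1.
Unit clause (U') forces U = 0.
Unit clause (R') forces R = 0.
Now (R) is unsatisfied and unit — conflict.
Backtrack on V: now try V = 0.
Unit clause (P') forces P = 0.
Now (P) is unsatisfied and unit — conflict.
Both values of V lead to a conflict.
Both values of Q lead to a conflict.
Backtrack on S: now try S = 1.
Try R = 1.
Unit clause (P) forces P = 1.
Unit clause (U) forces U = 1.
Unit clause (Q') forces Q = 0.
Now (Q) is unsatisfied and unit — conflict.
Backtrack on R: now try R = 0.
Unit clause (P) forces P = 1.
Unit clause (U') forces U = 0.
Unit clause (V') forces V = 0.
Unit clause (T') forces T = 0.
Now (T) is unsatisfied and unit — conflict.
Both values of R lead to a conflict.
Both values of S lead to a conflict.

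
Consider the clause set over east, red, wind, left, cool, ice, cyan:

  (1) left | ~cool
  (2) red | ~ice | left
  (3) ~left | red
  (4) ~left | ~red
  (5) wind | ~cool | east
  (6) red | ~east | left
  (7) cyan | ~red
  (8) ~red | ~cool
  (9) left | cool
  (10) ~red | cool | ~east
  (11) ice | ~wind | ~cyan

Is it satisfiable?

Case left = 1:
The clause (red) is unit, so red = 1.
That conflicts with the unit clause (~red).
Backtrack on left: now try left = 0.
The clause (~cool) is unit, so cool = 0.
That conflicts with the unit clause (cool).
Either choice for left ends in contradiction.
No assignment satisfies every clause.

Unsatisfiable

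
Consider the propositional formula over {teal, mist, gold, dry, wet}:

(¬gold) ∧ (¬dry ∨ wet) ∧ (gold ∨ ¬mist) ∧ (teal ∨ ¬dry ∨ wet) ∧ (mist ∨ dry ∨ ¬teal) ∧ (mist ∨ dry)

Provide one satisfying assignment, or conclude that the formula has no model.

teal ↦ False, mist ↦ False, gold ↦ False, dry ↦ True, wet ↦ True

From the singleton clause (¬gold), gold = False.
From the singleton clause (¬mist), mist = False.
From the singleton clause (dry), dry = True.
From the singleton clause (wet), wet = True.
Every clause is now satisfied; teal is unconstrained.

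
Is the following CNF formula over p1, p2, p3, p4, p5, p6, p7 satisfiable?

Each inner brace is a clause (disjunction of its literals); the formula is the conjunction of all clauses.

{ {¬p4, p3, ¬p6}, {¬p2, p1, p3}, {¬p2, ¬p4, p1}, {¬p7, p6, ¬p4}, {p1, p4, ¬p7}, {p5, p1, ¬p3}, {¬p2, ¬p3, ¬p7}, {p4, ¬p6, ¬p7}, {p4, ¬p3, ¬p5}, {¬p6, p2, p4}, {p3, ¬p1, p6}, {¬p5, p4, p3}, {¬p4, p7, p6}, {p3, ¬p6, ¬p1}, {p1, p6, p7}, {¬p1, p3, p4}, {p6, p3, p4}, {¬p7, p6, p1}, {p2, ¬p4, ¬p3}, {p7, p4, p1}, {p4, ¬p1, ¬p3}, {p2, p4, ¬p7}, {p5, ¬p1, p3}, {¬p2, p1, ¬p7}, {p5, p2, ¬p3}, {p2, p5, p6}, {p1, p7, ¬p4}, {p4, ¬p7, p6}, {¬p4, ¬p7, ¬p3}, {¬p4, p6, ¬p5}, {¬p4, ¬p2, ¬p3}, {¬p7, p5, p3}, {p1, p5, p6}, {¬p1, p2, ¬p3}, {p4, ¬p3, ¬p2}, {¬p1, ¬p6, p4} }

Suppose p4 = False.
Suppose p1 = True.
The clause (p3) is unit, so p3 = True.
Now (¬p3) is unsatisfied and unit — conflict.
That branch fails; take p1 = False instead.
The clause (¬p7) is unit, so p7 = False.
Now (p7) is unsatisfied and unit — conflict.
Both values of p1 lead to a conflict.
That branch fails; take p4 = True instead.
Suppose p3 = True.
The clause (p2) is unit, so p2 = True.
Now (¬p2) is unsatisfied and unit — conflict.
That branch fails; take p3 = False instead.
The clause (¬p6) is unit, so p6 = False.
The clause (¬p7) is unit, so p7 = False.
Now (p7) is unsatisfied and unit — conflict.
Both values of p3 lead to a conflict.
Both values of p4 lead to a conflict.
No assignment satisfies every clause.

Unsatisfiable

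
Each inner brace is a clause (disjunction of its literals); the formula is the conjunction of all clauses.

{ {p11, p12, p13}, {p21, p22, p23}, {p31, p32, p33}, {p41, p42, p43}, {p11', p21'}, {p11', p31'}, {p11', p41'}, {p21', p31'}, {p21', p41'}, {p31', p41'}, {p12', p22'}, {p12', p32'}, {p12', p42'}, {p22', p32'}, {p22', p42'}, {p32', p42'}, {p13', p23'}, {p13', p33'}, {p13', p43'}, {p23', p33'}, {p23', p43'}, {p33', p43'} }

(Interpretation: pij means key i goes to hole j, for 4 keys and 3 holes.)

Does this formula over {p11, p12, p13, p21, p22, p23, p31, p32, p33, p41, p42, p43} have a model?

Case p11 = 0:
Case p12 = 1:
(p22') alone gives p22 = 0.
(p32') alone gives p32 = 0.
(p42') alone gives p42 = 0.
Case p21 = 1:
(p31') alone gives p31 = 0.
(p33) alone gives p33 = 1.
(p41') alone gives p41 = 0.
(p43) alone gives p43 = 1.
Now (p43') is unsatisfied and unit — conflict.
So p21 must be the other value — set p21 = 0.
(p23) alone gives p23 = 1.
(p13') alone gives p13 = 0.
(p33') alone gives p33 = 0.
(p31) alone gives p31 = 1.
(p41') alone gives p41 = 0.
(p43) alone gives p43 = 1.
Now (p43') is unsatisfied and unit — conflict.
Either choice for p21 ends in contradiction.
So p12 must be the other value — set p12 = 0.
(p13) alone gives p13 = 1.
(p23') alone gives p23 = 0.
(p33') alone gives p33 = 0.
(p43') alone gives p43 = 0.
Case p21 = 1:
(p31') alone gives p31 = 0.
(p32) alone gives p32 = 1.
(p41') alone gives p41 = 0.
(p42) alone gives p42 = 1.
Now (p42') is unsatisfied and unit — conflict.
So p21 must be the other value — set p21 = 0.
(p22) alone gives p22 = 1.
(p32') alone gives p32 = 0.
(p31) alone gives p31 = 1.
(p41') alone gives p41 = 0.
(p42) alone gives p42 = 1.
Now (p42') is unsatisfied and unit — conflict.
Either choice for p21 ends in contradiction.
Either choice for p12 ends in contradiction.
So p11 must be the other value — set p11 = 1.
(p21') alone gives p21 = 0.
(p31') alone gives p31 = 0.
(p41') alone gives p41 = 0.
Case p22 = 1:
(p12') alone gives p12 = 0.
(p32') alone gives p32 = 0.
(p33) alone gives p33 = 1.
(p42') alone gives p42 = 0.
(p43) alone gives p43 = 1.
Now (p43') is unsatisfied and unit — conflict.
So p22 must be the other value — set p22 = 0.
(p23) alone gives p23 = 1.
(p13') alone gives p13 = 0.
(p33') alone gives p33 = 0.
(p32) alone gives p32 = 1.
(p12') alone gives p12 = 0.
(p42') alone gives p42 = 0.
(p43) alone gives p43 = 1.
Now (p43') is unsatisfied and unit — conflict.
Either choice for p22 ends in contradiction.
Either choice for p11 ends in contradiction.
No assignment satisfies every clause.

Unsatisfiable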